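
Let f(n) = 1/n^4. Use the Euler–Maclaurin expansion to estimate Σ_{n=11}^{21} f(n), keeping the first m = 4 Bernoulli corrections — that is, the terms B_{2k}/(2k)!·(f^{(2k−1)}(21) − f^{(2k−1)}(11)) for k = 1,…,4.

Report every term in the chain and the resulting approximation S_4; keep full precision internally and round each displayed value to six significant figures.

S_4 ≈ 0.000253146

∫_11^21 1/x^4 dx evaluates to 0.000214445.
Endpoint term: (f(11) + f(21))/2 = (6.83013e-05 + 5.14189e-06)/2 = 3.67216e-05.
Running total after boundary: 0.000251167.
k=1: B_{2}/(2)! × [f^{(1)}(21) − f^{(1)}(11)] = 1/12 × (-9.79408e-07 − (-2.48369e-05)) = 1.98812e-06.
After k=1: 0.000253155.
k=2: B_{4}/(4)! × [f^{(3)}(21) − f^{(3)}(11)] = −1/720 × (-6.66264e-08 − (-6.15790e-06)) = -8.46010e-09.
After k=2: 0.000253146.
k=3: B_{6}/(6)! × [f^{(5)}(21) − f^{(5)}(11)] = 1/30240 × (-8.46049e-09 − (-2.84994e-06)) = 9.39641e-11.
After k=3: 0.000253146.
k=4: B_{8}/(8)! × [f^{(7)}(21) − f^{(7)}(11)] = −1/1209600 × (-1.72663e-09 − (-2.11979e-06)) = -1.75104e-12.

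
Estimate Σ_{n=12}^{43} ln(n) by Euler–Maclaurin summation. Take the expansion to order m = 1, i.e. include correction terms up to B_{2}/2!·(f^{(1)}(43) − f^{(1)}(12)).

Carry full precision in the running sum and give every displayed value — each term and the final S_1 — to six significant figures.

The integral term ∫_12^43 ln(x) dx = 100.913.
Boundary: ½(f(12) + f(43)) = ½(2.48491 + 3.76120) = 3.12305.
So far: 104.036.
Order-1 term: 1/12 · (0.0232558 − 0.0833333) = -0.00500646.

S_1 ≈ 104.031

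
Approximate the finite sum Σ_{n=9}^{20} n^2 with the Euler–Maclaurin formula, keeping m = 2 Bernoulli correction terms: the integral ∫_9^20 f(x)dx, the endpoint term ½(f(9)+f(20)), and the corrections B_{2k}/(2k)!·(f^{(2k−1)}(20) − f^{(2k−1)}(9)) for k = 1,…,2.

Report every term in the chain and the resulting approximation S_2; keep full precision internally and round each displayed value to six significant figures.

S_2 ≈ 2666.00

The integral term ∫_9^20 x^2 dx = 2423.67.
½[f(9) + f(20)] = ½[81.0000 + 400.000] = 240.500.
Running total after boundary: 2664.17.
Order-1 term: 1/12 · (40.0000 − 18.0000) = 1.83333.
Partial sum through k=1: 2666.00.
Order-2 term: −1/720 · (0.00000 − 0.00000) = 0.00000.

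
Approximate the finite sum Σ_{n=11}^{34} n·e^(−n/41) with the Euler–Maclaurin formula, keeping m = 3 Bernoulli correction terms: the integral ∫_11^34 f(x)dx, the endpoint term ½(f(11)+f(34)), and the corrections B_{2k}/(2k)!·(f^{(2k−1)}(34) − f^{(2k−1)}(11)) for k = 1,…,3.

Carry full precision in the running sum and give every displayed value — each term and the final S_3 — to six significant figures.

S_3 ≈ 300.057

Integral: ∫_11^34 x·e^(−x/41) dx = 288.473.
Boundary: ½(f(11) + f(34)) = ½(8.41152 + 14.8365) = 11.6240.
Integral + boundary = 300.097.
Order-1 term: 1/12 · (0.0745019 − 0.559525) = -0.0404186.
Running total after k=1: 300.057.
Order-2 term: −1/720 · (0.000563497 − 0.00124265) = 9.43266e-07.
Running total after k=2: 300.057.
Order-3 term: 1/30240 · (6.44066e-07 − 1.28046e-06) = -2.10446e-11.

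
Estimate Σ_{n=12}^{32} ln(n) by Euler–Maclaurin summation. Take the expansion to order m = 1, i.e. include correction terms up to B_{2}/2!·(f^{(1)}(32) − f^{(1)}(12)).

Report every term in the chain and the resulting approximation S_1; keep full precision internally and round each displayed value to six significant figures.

S_1 ≈ 64.0557

The integral term ∫_12^32 ln(x) dx = 61.0847.
Endpoint term: (f(12) + f(32))/2 = (2.48491 + 3.46574)/2 = 2.97532.
Integral + boundary = 64.0600.
Correction k=1: B_{2}/2! · (f^{(1)}(32) − f^{(1)}(12)) = 1/12 · (0.0312500 − 0.0833333) = -0.00434028.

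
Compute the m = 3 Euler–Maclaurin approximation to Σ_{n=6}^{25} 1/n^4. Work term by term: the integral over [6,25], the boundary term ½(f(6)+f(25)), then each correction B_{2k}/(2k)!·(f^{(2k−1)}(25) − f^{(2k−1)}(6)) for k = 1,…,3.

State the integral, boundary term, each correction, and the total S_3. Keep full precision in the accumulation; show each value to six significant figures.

S_3 ≈ 0.00195122

Integral: ∫_6^25 1/x^4 dx = 0.00152188.
Endpoint term: (f(6) + f(25))/2 = (0.000771605 + 2.56000e-06)/2 = 0.000387082.
Integral + boundary = 0.00190896.
k=1: B_{2}/(2)! × [f^{(1)}(25) − f^{(1)}(6)] = 1/12 × (-4.09600e-07 − (-0.000514403)) = 4.28328e-05.
Partial sum through k=1: 0.00195179.
k=2: B_{4}/(4)! × [f^{(3)}(25) − f^{(3)}(6)] = −1/720 × (-1.96608e-08 − (-0.000428669)) = -5.95347e-07.
Partial sum through k=2: 0.00195120.
k=3: B_{6}/(6)! × [f^{(5)}(25) − f^{(5)}(6)] = 1/30240 × (-1.76161e-09 − (-0.000666819)) = 2.20508e-08.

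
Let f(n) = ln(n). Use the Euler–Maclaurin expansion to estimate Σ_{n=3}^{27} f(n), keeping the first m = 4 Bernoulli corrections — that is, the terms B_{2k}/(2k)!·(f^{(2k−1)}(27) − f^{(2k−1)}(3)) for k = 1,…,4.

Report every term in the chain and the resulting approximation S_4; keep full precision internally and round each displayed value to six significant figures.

S_4 ≈ 63.8644

Integral: ∫_3^27 ln(x) dx = 61.6918.
½[f(3) + f(27)] = ½[1.09861 + 3.29584] = 2.19722.
Integral + boundary = 63.8890.
Order-1 term: 1/12 · (0.0370370 − 0.333333) = -0.0246914.
Partial sum through k=1: 63.8643.
Order-2 term: −1/720 · (0.000101611 − 0.0740741) = 0.000102740.
Partial sum through k=2: 63.8644.
Order-3 term: 1/30240 · (1.67260e-06 − 0.0987654) = -3.26600e-06.
Partial sum through k=3: 63.8644.
Order-4 term: −1/1209600 · (6.88313e-08 − 0.329218) = 2.72171e-07.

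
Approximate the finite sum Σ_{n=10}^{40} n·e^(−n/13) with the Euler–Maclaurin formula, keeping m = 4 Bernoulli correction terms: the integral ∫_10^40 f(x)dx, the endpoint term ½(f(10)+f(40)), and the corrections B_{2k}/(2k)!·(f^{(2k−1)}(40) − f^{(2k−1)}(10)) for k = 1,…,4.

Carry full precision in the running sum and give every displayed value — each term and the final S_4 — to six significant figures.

Integral: ∫_10^40 x·e^(−x/13) dx = 106.784.
½[f(10) + f(40)] = ½[4.63369 + 1.84404] = 3.23886.
Integral + boundary = 110.023.
k=1: B_{2}/(2)! × [f^{(1)}(40) − f^{(1)}(10)] = 1/12 × (-0.0957480 − 0.106931) = -0.0168899.
Partial sum through k=1: 110.006.
k=2: B_{4}/(4)! × [f^{(3)}(40) − f^{(3)}(10)] = −1/720 × (-2.09836e-05 − 0.00611639) = 8.52413e-06.
Partial sum through k=2: 110.006.
k=3: B_{6}/(6)! × [f^{(5)}(40) − f^{(5)}(10)] = 1/30240 × (3.10408e-06 − 6.86394e-05) = -2.16717e-09.
Partial sum through k=3: 110.006.
k=4: B_{8}/(8)! × [f^{(7)}(40) − f^{(7)}(10)] = −1/1209600 × (3.74693e-08 − 5.98148e-07) = 4.63524e-13.

S_4 ≈ 110.006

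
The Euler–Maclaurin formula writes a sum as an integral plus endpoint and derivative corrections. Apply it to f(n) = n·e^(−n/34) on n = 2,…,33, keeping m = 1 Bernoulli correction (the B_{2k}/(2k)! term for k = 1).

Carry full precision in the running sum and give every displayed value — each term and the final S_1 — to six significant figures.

S_1 ≈ 298.154

∫_2^33 x·e^(−x/34) dx evaluates to 291.033.
Boundary: ½(f(2) + f(33)) = ½(1.88575 + 12.5024) = 7.19407.
Running total after boundary: 298.227.
k=1: B_{2}/(2)! × [f^{(1)}(33) − f^{(1)}(2)] = 1/12 × (0.0111429 − 0.887410) = -0.0730223.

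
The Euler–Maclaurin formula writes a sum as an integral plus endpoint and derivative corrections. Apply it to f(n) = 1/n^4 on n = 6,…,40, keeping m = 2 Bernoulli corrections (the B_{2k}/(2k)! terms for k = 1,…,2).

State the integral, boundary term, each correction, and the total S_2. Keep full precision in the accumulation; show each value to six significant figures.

S_2 ≈ 0.00196627

The integral term ∫_6^40 1/x^4 dx = 0.00153800.
Endpoint term: (f(6) + f(40))/2 = (0.000771605 + 3.90625e-07)/2 = 0.000385998.
Integral + boundary = 0.00192400.
Order-1 term: 1/12 · (-3.90625e-08 − (-0.000514403)) = 4.28637e-05.
Partial sum through k=1: 0.00196686.
Order-2 term: −1/720 · (-7.32422e-10 − (-0.000428669)) = -5.95373e-07.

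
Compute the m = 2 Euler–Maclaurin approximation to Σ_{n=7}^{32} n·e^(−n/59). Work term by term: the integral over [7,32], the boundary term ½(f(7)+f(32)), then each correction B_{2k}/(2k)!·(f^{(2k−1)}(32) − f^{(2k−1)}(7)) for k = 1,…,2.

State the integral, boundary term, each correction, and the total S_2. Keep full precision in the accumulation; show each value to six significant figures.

S_2 ≈ 349.362

The integral term ∫_7^32 x·e^(−x/59) dx = 336.994.
½[f(7) + f(32)] = ½[6.21687 + 18.6037] = 12.4103.
So far: 349.405.
k=1: B_{2}/(2)! × [f^{(1)}(32) − f^{(1)}(7)] = 1/12 × (0.266049 − 0.782753) = -0.0430587.
Partial sum through k=1: 349.362.
k=2: B_{4}/(4)! × [f^{(3)}(32) − f^{(3)}(7)] = −1/720 × (0.000410452 − 0.000735134) = 4.50947e-07.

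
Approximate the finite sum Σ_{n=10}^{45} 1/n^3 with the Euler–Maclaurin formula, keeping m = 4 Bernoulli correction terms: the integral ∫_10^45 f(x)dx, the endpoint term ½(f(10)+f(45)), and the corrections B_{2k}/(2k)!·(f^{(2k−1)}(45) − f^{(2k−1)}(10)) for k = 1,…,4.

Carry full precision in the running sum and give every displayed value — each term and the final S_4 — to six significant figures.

S_4 ≈ 0.00528343

Integral: ∫_10^45 1/x^3 dx = 0.00475309.
Boundary: ½(f(10) + f(45)) = ½(0.00100000 + 1.09739e-05) = 0.000505487.
Running total after boundary: 0.00525857.
k=1: B_{2}/(2)! × [f^{(1)}(45) − f^{(1)}(10)] = 1/12 × (-7.31596e-07 − (-0.000300000)) = 2.49390e-05.
Partial sum through k=1: 0.00528351.
k=2: B_{4}/(4)! × [f^{(3)}(45) − f^{(3)}(10)] = −1/720 × (-7.22564e-09 − (-6.00000e-05)) = -8.33233e-08.
Partial sum through k=2: 0.00528343.
k=3: B_{6}/(6)! × [f^{(5)}(45) − f^{(5)}(10)] = 1/30240 × (-1.49865e-10 − (-2.52000e-05)) = 8.33328e-10.
Partial sum through k=3: 0.00528343.
k=4: B_{8}/(8)! × [f^{(7)}(45) − f^{(7)}(10)] = −1/1209600 × (-5.32854e-12 − (-1.81440e-05)) = -1.50000e-11.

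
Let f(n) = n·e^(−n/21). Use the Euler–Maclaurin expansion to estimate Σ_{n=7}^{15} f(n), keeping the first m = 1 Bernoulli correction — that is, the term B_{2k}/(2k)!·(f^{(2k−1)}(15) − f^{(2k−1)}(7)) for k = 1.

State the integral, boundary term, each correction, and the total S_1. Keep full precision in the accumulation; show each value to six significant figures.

The integral term ∫_7^15 x·e^(−x/21) dx = 51.2269.
Endpoint term: (f(7) + f(15))/2 = (5.01572 + 7.34312)/2 = 6.17942.
So far: 57.4063.
Order-1 term: 1/12 · (0.139869 − 0.477688) = -0.0281515.

S_1 ≈ 57.3782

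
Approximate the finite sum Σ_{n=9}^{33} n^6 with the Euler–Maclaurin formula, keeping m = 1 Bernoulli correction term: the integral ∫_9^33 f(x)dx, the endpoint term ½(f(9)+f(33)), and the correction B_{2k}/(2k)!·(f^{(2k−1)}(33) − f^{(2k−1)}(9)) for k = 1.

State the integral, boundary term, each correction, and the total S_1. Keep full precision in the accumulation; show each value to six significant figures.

∫_9^33 x^6 dx evaluates to 6.08767e+09.
½[f(9) + f(33)] = ½[531441 + 1.29147e+09] = 6.46000e+08.
So far: 6.73367e+09.
Correction k=1: B_{2}/2! · (f^{(1)}(33) − f^{(1)}(9)) = 1/12 · (2.34812e+08 − 354294) = 1.95382e+07.

S_1 ≈ 6.75320e+09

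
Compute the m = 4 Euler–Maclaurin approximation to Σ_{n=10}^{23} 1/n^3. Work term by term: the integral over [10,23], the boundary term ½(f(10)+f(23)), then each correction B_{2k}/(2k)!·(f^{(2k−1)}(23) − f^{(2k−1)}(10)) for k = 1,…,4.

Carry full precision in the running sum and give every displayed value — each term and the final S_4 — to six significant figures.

∫_10^23 1/x^3 dx evaluates to 0.00405482.
Boundary: ½(f(10) + f(23)) = ½(0.00100000 + 8.21895e-05) = 0.000541095.
Running total after boundary: 0.00459592.
k=1: B_{2}/(2)! × [f^{(1)}(23) − f^{(1)}(10)] = 1/12 × (-1.07204e-05 − (-0.000300000)) = 2.41066e-05.
Running total after k=1: 0.00462002.
k=2: B_{4}/(4)! × [f^{(3)}(23) − f^{(3)}(10)] = −1/720 × (-4.05307e-07 − (-6.00000e-05)) = -8.27704e-08.
Running total after k=2: 0.00461994.
k=3: B_{6}/(6)! × [f^{(5)}(23) − f^{(5)}(10)] = 1/30240 × (-3.21794e-08 − (-2.52000e-05)) = 8.32269e-10.
Running total after k=3: 0.00461994.
k=4: B_{8}/(8)! × [f^{(7)}(23) − f^{(7)}(10)] = −1/1209600 × (-4.37980e-09 − (-1.81440e-05)) = -1.49964e-11.

S_4 ≈ 0.00461994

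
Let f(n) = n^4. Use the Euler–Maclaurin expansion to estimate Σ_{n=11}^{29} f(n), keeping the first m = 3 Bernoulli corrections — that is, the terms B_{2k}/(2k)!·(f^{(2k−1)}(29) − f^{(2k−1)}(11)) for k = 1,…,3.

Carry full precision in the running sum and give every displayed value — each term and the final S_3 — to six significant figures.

S_3 ≈ 4.43867e+06

The integral term ∫_11^29 x^4 dx = 4.07002e+06.
½[f(11) + f(29)] = ½[14641.0 + 707281] = 360961.
So far: 4.43098e+06.
k=1: B_{2}/(2)! × [f^{(1)}(29) − f^{(1)}(11)] = 1/12 × (97556.0 − 5324.00) = 7686.00.
Running total after k=1: 4.43867e+06.
k=2: B_{4}/(4)! × [f^{(3)}(29) − f^{(3)}(11)] = −1/720 × (696.000 − 264.000) = -0.600000.
Running total after k=2: 4.43867e+06.
k=3: B_{6}/(6)! × [f^{(5)}(29) − f^{(5)}(11)] = 1/30240 × (0.00000 − 0.00000) = 0.00000.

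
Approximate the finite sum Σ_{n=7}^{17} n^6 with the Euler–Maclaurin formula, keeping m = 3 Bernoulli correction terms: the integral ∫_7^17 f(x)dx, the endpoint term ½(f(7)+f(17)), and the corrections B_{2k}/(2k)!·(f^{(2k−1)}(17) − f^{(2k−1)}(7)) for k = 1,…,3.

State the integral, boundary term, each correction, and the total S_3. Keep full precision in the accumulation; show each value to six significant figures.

Integral: ∫_7^17 x^6 dx = 5.85022e+07.
Boundary: ½(f(7) + f(17)) = ½(117649 + 2.41376e+07) = 1.21276e+07.
Integral + boundary = 7.06298e+07.
Correction k=1: B_{2}/2! · (f^{(1)}(17) − f^{(1)}(7)) = 1/12 · (8.51914e+06 − 100842) = 701525.
After k=1: 7.13313e+07.
Correction k=2: B_{4}/4! · (f^{(3)}(17) − f^{(3)}(7)) = −1/720 · (589560 − 41160.0) = -761.667.
After k=2: 7.13305e+07.
Correction k=3: B_{6}/6! · (f^{(5)}(17) − f^{(5)}(7)) = 1/30240 · (12240.0 − 5040.00) = 0.238095.

S_3 ≈ 7.13305e+07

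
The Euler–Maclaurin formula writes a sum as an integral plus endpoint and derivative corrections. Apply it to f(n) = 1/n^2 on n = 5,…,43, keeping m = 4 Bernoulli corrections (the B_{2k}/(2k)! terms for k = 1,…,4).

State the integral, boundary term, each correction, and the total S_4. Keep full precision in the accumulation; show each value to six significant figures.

Integral: ∫_5^43 1/x^2 dx = 0.176744.
Boundary: ½(f(5) + f(43)) = ½(0.0400000 + 0.000540833) = 0.0202704.
So far: 0.197015.
Order-1 term: 1/12 · (-2.51550e-05 − (-0.0160000)) = 0.00133124.
Running total after k=1: 0.198346.
Order-2 term: −1/720 · (-1.63256e-07 − (-0.00768000)) = -1.06664e-05.
Running total after k=2: 0.198335.
Order-3 term: 1/30240 · (-2.64883e-09 − (-0.00921600)) = 3.04762e-07.
Running total after k=3: 0.198335.
Order-4 term: −1/1209600 · (-8.02240e-11 − (-0.0206438)) = -1.70667e-08.

S_4 ≈ 0.198335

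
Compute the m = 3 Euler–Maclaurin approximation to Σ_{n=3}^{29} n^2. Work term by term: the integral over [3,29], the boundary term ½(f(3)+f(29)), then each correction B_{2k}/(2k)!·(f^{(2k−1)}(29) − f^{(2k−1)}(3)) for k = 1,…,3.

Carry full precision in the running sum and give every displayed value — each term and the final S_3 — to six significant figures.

S_3 ≈ 8550.00

∫_3^29 x^2 dx evaluates to 8120.67.
Endpoint term: (f(3) + f(29))/2 = (9.00000 + 841.000)/2 = 425.000.
So far: 8545.67.
Order-1 term: 1/12 · (58.0000 − 6.00000) = 4.33333.
Partial sum through k=1: 8550.00.
Order-2 term: −1/720 · (0.00000 − 0.00000) = 0.00000.
Partial sum through k=2: 8550.00.
Order-3 term: 1/30240 · (0.00000 − 0.00000) = 0.00000.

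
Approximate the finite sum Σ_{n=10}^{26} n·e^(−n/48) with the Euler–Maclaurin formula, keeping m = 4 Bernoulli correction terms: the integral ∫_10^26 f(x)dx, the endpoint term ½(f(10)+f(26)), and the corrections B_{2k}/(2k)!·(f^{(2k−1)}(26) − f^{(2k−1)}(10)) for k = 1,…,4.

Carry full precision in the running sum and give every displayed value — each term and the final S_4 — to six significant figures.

Integral: ∫_10^26 x·e^(−x/48) dx = 193.956.
Boundary: ½(f(10) + f(26)) = ½(8.11936 + 15.1262) = 11.6228.
Running total after boundary: 205.579.
k=1: B_{2}/(2)! × [f^{(1)}(26) − f^{(1)}(10)] = 1/12 × (0.266648 − 0.642783) = -0.0313446.
Running total after k=1: 205.547.
k=2: B_{4}/(4)! × [f^{(3)}(26) − f^{(3)}(10)] = −1/720 × (0.000620748 − 0.000983792) = 5.04227e-07.
Running total after k=2: 205.547.
k=3: B_{6}/(6)! × [f^{(5)}(26) − f^{(5)}(10)] = 1/30240 × (4.88613e-07 − 7.32898e-07) = -8.07822e-12.
Running total after k=3: 205.547.
k=4: B_{8}/(8)! × [f^{(7)}(26) − f^{(7)}(10)] = −1/1209600 × (3.07206e-10 − 4.50870e-10) = 1.18769e-16.

S_4 ≈ 205.547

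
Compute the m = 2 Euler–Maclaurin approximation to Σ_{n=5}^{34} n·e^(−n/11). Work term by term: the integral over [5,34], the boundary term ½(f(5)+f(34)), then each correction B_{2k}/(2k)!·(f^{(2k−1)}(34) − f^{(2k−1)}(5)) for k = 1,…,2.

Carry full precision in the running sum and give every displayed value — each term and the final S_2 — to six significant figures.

The integral term ∫_5^34 x·e^(−x/11) dx = 89.2106.
Endpoint term: (f(5) + f(34))/2 = (3.17368 + 1.54566)/2 = 2.35967.
Running total after boundary: 91.5703.
k=1: B_{2}/(2)! × [f^{(1)}(34) − f^{(1)}(5)] = 1/12 × (-0.0950540 − 0.346220) = -0.0367728.
Partial sum through k=1: 91.5335.
k=2: B_{4}/(4)! × [f^{(3)}(34) − f^{(3)}(5)] = −1/720 × (-3.41552e-05 − 0.0133528) = 1.85930e-05.

S_2 ≈ 91.5335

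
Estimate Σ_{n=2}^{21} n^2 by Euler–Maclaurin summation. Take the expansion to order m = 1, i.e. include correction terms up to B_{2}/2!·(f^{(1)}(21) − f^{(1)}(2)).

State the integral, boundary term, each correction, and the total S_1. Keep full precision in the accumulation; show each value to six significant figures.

S_1 ≈ 3310.00

The integral term ∫_2^21 x^2 dx = 3084.33.
½[f(2) + f(21)] = ½[4.00000 + 441.000] = 222.500.
Running total after boundary: 3306.83.
Order-1 term: 1/12 · (42.0000 − 4.00000) = 3.16667.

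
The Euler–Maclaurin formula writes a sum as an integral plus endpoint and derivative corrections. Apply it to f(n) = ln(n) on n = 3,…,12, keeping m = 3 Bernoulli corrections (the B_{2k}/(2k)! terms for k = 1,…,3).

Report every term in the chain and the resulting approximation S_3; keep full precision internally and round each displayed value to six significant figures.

S_3 ≈ 19.2941

∫_3^12 ln(x) dx evaluates to 17.5230.
Endpoint term: (f(3) + f(12))/2 = (1.09861 + 2.48491)/2 = 1.79176.
Running total after boundary: 19.3148.
k=1: B_{2}/(2)! × [f^{(1)}(12) − f^{(1)}(3)] = 1/12 × (0.0833333 − 0.333333) = -0.0208333.
After k=1: 19.2940.
k=2: B_{4}/(4)! × [f^{(3)}(12) − f^{(3)}(3)] = −1/720 × (0.00115741 − 0.0740741) = 0.000101273.
After k=2: 19.2941.
k=3: B_{6}/(6)! × [f^{(5)}(12) − f^{(5)}(3)] = 1/30240 × (9.64506e-05 − 0.0987654) = -3.26286e-06.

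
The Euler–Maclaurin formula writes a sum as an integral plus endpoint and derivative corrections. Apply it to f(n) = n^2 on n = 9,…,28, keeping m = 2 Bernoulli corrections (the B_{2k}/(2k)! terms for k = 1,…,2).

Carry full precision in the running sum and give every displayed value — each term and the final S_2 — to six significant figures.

S_2 ≈ 7510.00

Integral: ∫_9^28 x^2 dx = 7074.33.
½[f(9) + f(28)] = ½[81.0000 + 784.000] = 432.500.
Running total after boundary: 7506.83.
Order-1 term: 1/12 · (56.0000 − 18.0000) = 3.16667.
Partial sum through k=1: 7510.00.
Order-2 term: −1/720 · (0.00000 − 0.00000) = 0.00000.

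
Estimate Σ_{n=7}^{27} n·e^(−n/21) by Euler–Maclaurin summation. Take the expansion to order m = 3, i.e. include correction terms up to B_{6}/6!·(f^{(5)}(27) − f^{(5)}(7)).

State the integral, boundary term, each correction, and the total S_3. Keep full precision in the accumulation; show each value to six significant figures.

S_3 ≈ 148.849

Integral: ∫_7^27 x·e^(−x/21) dx = 142.656.
½[f(7) + f(27)] = ½[5.01572 + 7.46423] = 6.23998.
Running total after boundary: 148.896.
Order-1 term: 1/12 · (-0.0789866 − 0.477688) = -0.0463895.
After k=1: 148.849.
Order-2 term: −1/720 · (0.00107465 − 0.00433277) = 4.52517e-06.
After k=2: 148.849.
Order-3 term: 1/30240 · (5.27982e-06 − 1.71935e-05) = -3.93971e-10.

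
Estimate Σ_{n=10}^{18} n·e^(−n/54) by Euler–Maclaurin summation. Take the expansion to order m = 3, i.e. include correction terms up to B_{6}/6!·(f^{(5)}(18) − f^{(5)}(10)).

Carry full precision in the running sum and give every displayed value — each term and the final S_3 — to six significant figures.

S_3 ≈ 96.4777

Integral: ∫_10^18 x·e^(−x/54) dx = 85.8908.
Boundary: ½(f(10) + f(18)) = ½(8.30950 + 12.8976) = 10.6035.
Running total after boundary: 96.4943.
k=1: B_{2}/(2)! × [f^{(1)}(18) − f^{(1)}(10)] = 1/12 × (0.477688 − 0.677071) = -0.0166153.
Running total after k=1: 96.4777.
k=2: B_{4}/(4)! × [f^{(3)}(18) − f^{(3)}(10)] = −1/720 × (0.000655264 − 0.000802116) = 2.03962e-07.
Running total after k=2: 96.4777.
k=3: B_{6}/(6)! × [f^{(5)}(18) − f^{(5)}(10)] = 1/30240 × (3.93248e-07 − 4.70522e-07) = -2.55534e-12.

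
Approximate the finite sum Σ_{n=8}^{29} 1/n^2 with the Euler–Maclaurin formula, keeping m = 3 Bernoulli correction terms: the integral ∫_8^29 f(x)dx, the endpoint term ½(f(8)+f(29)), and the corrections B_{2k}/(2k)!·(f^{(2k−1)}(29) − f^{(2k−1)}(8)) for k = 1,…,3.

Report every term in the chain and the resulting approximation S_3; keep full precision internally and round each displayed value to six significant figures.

The integral term ∫_8^29 1/x^2 dx = 0.0905172.
½[f(8) + f(29)] = ½[0.0156250 + 0.00118906] = 0.00840703.
So far: 0.0989243.
k=1: B_{2}/(2)! × [f^{(1)}(29) − f^{(1)}(8)] = 1/12 × (-8.20042e-05 − (-0.00390625)) = 0.000318687.
Running total after k=1: 0.0992430.
k=2: B_{4}/(4)! × [f^{(3)}(29) − f^{(3)}(8)] = −1/720 × (-1.17010e-06 − (-0.000732422)) = -1.01563e-06.
Running total after k=2: 0.0992419.
k=3: B_{6}/(6)! × [f^{(5)}(29) − f^{(5)}(8)] = 1/30240 × (-4.17394e-08 − (-0.000343323)) = 1.13519e-08.

S_3 ≈ 0.0992420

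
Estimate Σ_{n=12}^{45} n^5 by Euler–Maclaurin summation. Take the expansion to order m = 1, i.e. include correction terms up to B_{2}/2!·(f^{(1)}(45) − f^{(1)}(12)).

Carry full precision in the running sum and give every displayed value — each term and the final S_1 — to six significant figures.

The integral term ∫_12^45 x^5 dx = 1.38346e+09.
Endpoint term: (f(12) + f(45))/2 = (248832 + 1.84528e+08)/2 = 9.23885e+07.
Integral + boundary = 1.47585e+09.
Order-1 term: 1/12 · (2.05031e+07 − 103680) = 1.69995e+06.

S_1 ≈ 1.47755e+09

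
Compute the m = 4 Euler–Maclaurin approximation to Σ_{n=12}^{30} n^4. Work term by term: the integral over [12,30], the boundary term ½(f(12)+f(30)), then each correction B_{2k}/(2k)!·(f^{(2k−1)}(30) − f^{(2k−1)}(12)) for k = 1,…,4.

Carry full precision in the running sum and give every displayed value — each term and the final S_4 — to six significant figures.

The integral term ∫_12^30 x^4 dx = 4.81023e+06.
Endpoint term: (f(12) + f(30))/2 = (20736.0 + 810000)/2 = 415368.
So far: 5.22560e+06.
Correction k=1: B_{2}/2! · (f^{(1)}(30) − f^{(1)}(12)) = 1/12 · (108000 − 6912.00) = 8424.00.
Running total after k=1: 5.23403e+06.
Correction k=2: B_{4}/4! · (f^{(3)}(30) − f^{(3)}(12)) = −1/720 · (720.000 − 288.000) = -0.600000.
Running total after k=2: 5.23402e+06.
Correction k=3: B_{6}/6! · (f^{(5)}(30) − f^{(5)}(12)) = 1/30240 · (0.00000 − 0.00000) = 0.00000.
Running total after k=3: 5.23402e+06.
Correction k=4: B_{8}/8! · (f^{(7)}(30) − f^{(7)}(12)) = −1/1209600 · (0.00000 − 0.00000) = 0.00000.

S_4 ≈ 5.23402e+06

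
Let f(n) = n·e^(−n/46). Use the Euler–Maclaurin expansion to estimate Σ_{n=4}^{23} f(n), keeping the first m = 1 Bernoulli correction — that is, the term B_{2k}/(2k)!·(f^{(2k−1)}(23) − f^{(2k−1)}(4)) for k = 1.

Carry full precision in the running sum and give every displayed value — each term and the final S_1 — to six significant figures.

S_1 ≈ 192.085

∫_4^23 x·e^(−x/46) dx evaluates to 183.321.
Boundary: ½(f(4) + f(23)) = ½(3.66687 + 13.9502) = 8.80854.
Running total after boundary: 192.129.
Order-1 term: 1/12 · (0.303265 − 0.837002) = -0.0444781.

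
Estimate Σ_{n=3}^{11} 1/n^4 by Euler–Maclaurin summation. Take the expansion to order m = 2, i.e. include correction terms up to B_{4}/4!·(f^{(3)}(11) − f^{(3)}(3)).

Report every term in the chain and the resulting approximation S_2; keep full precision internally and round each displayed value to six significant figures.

S_2 ≈ 0.0195957

The integral term ∫_3^11 1/x^4 dx = 0.0120952.
Boundary: ½(f(3) + f(11)) = ½(0.0123457 + 6.83013e-05) = 0.00620699.
Integral + boundary = 0.0183022.
Correction k=1: B_{2}/2! · (f^{(1)}(11) − f^{(1)}(3)) = 1/12 · (-2.48369e-05 − (-0.0164609)) = 0.00136967.
Running total after k=1: 0.0196719.
Correction k=2: B_{4}/4! · (f^{(3)}(11) − f^{(3)}(3)) = −1/720 · (-6.15790e-06 − (-0.0548697)) = -7.61993e-05.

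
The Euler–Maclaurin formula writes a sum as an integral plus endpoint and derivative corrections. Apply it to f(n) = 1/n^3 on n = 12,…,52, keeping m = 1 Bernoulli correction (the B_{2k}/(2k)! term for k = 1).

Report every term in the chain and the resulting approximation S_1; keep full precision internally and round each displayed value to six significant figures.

S_1 ≈ 0.00359224

∫_12^52 1/x^3 dx evaluates to 0.00328731.
Boundary: ½(f(12) + f(52)) = ½(0.000578704 + 7.11197e-06) = 0.000292908.
Running total after boundary: 0.00358022.
Correction k=1: B_{2}/2! · (f^{(1)}(52) − f^{(1)}(12)) = 1/12 · (-4.10306e-07 − (-0.000144676)) = 1.20221e-05.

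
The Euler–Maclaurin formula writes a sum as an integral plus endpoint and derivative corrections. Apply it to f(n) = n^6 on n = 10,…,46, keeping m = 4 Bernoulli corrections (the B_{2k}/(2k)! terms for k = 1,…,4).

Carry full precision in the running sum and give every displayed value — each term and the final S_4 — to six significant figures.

∫_10^46 x^6 dx evaluates to 6.22582e+10.
Boundary: ½(f(10) + f(46)) = ½(1.00000e+06 + 9.47430e+09) = 4.73765e+09.
So far: 6.69959e+10.
k=1: B_{2}/(2)! × [f^{(1)}(46) − f^{(1)}(10)] = 1/12 × (1.23578e+09 − 600000) = 1.02931e+08.
After k=1: 6.70988e+10.
k=2: B_{4}/(4)! × [f^{(3)}(46) − f^{(3)}(10)] = −1/720 × (1.16803e+07 − 120000) = -16056.0.
After k=2: 6.70988e+10.
k=3: B_{6}/(6)! × [f^{(5)}(46) − f^{(5)}(10)] = 1/30240 × (33120.0 − 7200.00) = 0.857143.
After k=3: 6.70988e+10.
k=4: B_{8}/(8)! × [f^{(7)}(46) − f^{(7)}(10)] = −1/1209600 × (0.00000 − 0.00000) = 0.00000.

S_4 ≈ 6.70988e+10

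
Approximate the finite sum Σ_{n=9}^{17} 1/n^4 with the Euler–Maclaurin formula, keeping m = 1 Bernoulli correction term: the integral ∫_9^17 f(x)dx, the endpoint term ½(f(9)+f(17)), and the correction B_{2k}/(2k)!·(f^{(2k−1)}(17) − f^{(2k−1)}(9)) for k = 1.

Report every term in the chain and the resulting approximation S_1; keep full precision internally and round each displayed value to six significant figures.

S_1 ≈ 0.000477005

∫_9^17 1/x^4 dx evaluates to 0.000389400.
Boundary: ½(f(9) + f(17)) = ½(0.000152416 + 1.19730e-05) = 8.21944e-05.
Integral + boundary = 0.000471595.
Correction k=1: B_{2}/2! · (f^{(1)}(17) − f^{(1)}(9)) = 1/12 · (-2.81719e-06 − (-6.77404e-05)) = 5.41026e-06.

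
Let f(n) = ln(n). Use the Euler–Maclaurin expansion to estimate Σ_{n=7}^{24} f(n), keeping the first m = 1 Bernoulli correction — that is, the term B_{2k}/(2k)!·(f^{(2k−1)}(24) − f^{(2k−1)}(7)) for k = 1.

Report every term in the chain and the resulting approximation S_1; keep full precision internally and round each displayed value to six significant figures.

S_1 ≈ 48.2055

The integral term ∫_7^24 ln(x) dx = 45.6519.
½[f(7) + f(24)] = ½[1.94591 + 3.17805] = 2.56198.
So far: 48.2139.
Order-1 term: 1/12 · (0.0416667 − 0.142857) = -0.00843254.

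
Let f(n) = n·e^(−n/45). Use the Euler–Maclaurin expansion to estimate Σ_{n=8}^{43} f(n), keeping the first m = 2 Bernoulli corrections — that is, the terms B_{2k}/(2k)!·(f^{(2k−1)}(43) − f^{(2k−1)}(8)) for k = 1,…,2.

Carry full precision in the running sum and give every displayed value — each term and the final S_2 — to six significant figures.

S_2 ≈ 485.103

The integral term ∫_8^43 x·e^(−x/45) dx = 473.542.
Endpoint term: (f(8) + f(43))/2 = (6.69703 + 16.5377)/2 = 11.6174.
Running total after boundary: 485.159.
k=1: B_{2}/(2)! × [f^{(1)}(43) − f^{(1)}(8)] = 1/12 × (0.0170933 − 0.688306) = -0.0559344.
Partial sum through k=1: 485.103.
k=2: B_{4}/(4)! × [f^{(3)}(43) − f^{(3)}(8)] = −1/720 × (0.000388291 − 0.00116670) = 1.08112e-06.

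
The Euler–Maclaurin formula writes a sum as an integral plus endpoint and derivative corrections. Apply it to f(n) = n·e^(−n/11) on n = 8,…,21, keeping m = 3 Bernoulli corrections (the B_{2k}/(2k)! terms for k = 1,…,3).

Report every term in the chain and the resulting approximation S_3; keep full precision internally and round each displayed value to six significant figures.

S_3 ≈ 52.2893

∫_8^21 x·e^(−x/11) dx evaluates to 48.8223.
½[f(8) + f(21)] = ½[3.86580 + 3.11252] = 3.48916.
So far: 52.3115.
k=1: B_{2}/(2)! × [f^{(1)}(21) − f^{(1)}(8)] = 1/12 × (-0.134741 − 0.131789) = -0.0222108.
Partial sum through k=1: 52.2893.
k=2: B_{4}/(4)! × [f^{(3)}(21) − f^{(3)}(8)] = −1/720 × (0.00133627 − 0.00907635) = 1.07501e-05.
Partial sum through k=2: 52.2893.
k=3: B_{6}/(6)! × [f^{(5)}(21) − f^{(5)}(8)] = 1/30240 × (3.12902e-05 − 0.000141021) = -3.62867e-09.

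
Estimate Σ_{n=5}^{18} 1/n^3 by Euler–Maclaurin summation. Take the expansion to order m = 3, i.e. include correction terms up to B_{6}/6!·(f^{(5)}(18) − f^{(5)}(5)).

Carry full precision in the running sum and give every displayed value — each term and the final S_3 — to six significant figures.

S_3 ≈ 0.0229350

Integral: ∫_5^18 1/x^3 dx = 0.0184568.
Boundary: ½(f(5) + f(18)) = ½(0.00800000 + 0.000171468) = 0.00408573.
So far: 0.0225425.
k=1: B_{2}/(2)! × [f^{(1)}(18) − f^{(1)}(5)] = 1/12 × (-2.85780e-05 − (-0.00480000)) = 0.000397619.
Partial sum through k=1: 0.0229401.
k=2: B_{4}/(4)! × [f^{(3)}(18) − f^{(3)}(5)] = −1/720 × (-1.76407e-06 − (-0.00384000)) = -5.33088e-06.
Partial sum through k=2: 0.0229348.
k=3: B_{6}/(6)! × [f^{(5)}(18) − f^{(5)}(5)] = 1/30240 × (-2.28676e-07 − (-0.00645120)) = 2.13326e-07.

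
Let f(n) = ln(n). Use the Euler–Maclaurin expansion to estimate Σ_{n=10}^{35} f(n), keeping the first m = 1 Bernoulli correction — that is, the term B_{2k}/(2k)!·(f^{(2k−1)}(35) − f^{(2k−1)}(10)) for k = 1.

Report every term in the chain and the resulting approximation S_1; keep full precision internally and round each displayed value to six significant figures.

The integral term ∫_10^35 ln(x) dx = 76.4113.
½[f(10) + f(35)] = ½[2.30259 + 3.55535] = 2.92897.
Running total after boundary: 79.3403.
k=1: B_{2}/(2)! × [f^{(1)}(35) − f^{(1)}(10)] = 1/12 × (0.0285714 − 0.100000) = -0.00595238.

S_1 ≈ 79.3343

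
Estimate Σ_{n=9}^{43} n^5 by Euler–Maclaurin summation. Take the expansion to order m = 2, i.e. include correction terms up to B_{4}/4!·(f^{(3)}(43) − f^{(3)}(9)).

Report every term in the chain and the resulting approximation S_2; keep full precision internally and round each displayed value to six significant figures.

S_2 ≈ 1.12843e+09

∫_9^43 x^5 dx evaluates to 1.05347e+09.
Endpoint term: (f(9) + f(43))/2 = (59049.0 + 1.47008e+08)/2 = 7.35337e+07.
Running total after boundary: 1.12701e+09.
Correction k=1: B_{2}/2! · (f^{(1)}(43) − f^{(1)}(9)) = 1/12 · (1.70940e+07 − 32805.0) = 1.42177e+06.
After k=1: 1.12843e+09.
Correction k=2: B_{4}/4! · (f^{(3)}(43) − f^{(3)}(9)) = −1/720 · (110940 − 4860.00) = -147.333.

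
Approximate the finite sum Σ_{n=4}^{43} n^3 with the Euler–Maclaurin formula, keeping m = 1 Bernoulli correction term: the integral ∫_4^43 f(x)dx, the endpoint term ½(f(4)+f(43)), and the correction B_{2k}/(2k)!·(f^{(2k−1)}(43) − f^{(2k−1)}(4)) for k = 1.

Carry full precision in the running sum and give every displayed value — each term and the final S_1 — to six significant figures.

S_1 ≈ 894880

∫_4^43 x^3 dx evaluates to 854636.
Boundary: ½(f(4) + f(43)) = ½(64.0000 + 79507.0) = 39785.5.
Running total after boundary: 894422.
Correction k=1: B_{2}/2! · (f^{(1)}(43) − f^{(1)}(4)) = 1/12 · (5547.00 − 48.0000) = 458.250.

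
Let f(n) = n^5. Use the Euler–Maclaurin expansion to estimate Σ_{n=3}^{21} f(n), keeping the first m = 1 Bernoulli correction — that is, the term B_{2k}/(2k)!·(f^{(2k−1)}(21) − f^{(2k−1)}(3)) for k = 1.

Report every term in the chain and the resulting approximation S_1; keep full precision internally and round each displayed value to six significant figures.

The integral term ∫_3^21 x^5 dx = 1.42942e+07.
½[f(3) + f(21)] = ½[243.000 + 4.08410e+06] = 2.04217e+06.
So far: 1.63364e+07.
Correction k=1: B_{2}/2! · (f^{(1)}(21) − f^{(1)}(3)) = 1/12 · (972405 − 405.000) = 81000.0.

S_1 ≈ 1.64174e+07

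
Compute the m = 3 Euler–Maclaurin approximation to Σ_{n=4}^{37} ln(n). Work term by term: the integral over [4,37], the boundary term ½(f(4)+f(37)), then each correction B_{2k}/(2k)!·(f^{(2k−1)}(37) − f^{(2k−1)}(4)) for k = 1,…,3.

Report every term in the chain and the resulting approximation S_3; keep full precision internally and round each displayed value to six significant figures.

Integral: ∫_4^37 ln(x) dx = 95.0588.
Boundary: ½(f(4) + f(37)) = ½(1.38629 + 3.61092) = 2.49861.
Running total after boundary: 97.5574.
k=1: B_{2}/(2)! × [f^{(1)}(37) − f^{(1)}(4)] = 1/12 × (0.0270270 − 0.250000) = -0.0185811.
Partial sum through k=1: 97.5388.
k=2: B_{4}/(4)! × [f^{(3)}(37) − f^{(3)}(4)] = −1/720 × (3.94843e-05 − 0.0312500) = 4.33479e-05.
Partial sum through k=2: 97.5389.
k=3: B_{6}/(6)! × [f^{(5)}(37) − f^{(5)}(4)] = 1/30240 × (3.46101e-07 − 0.0234375) = -7.75038e-07.

S_3 ≈ 97.5389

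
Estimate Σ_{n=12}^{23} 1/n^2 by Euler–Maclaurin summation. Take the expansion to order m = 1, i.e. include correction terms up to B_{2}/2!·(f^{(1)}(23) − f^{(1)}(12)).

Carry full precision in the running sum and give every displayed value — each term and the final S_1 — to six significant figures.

The integral term ∫_12^23 1/x^2 dx = 0.0398551.
½[f(12) + f(23)] = ½[0.00694444 + 0.00189036] = 0.00441740.
Integral + boundary = 0.0442725.
k=1: B_{2}/(2)! × [f^{(1)}(23) − f^{(1)}(12)] = 1/12 × (-0.000164379 − (-0.00115741)) = 8.27524e-05.

S_1 ≈ 0.0443552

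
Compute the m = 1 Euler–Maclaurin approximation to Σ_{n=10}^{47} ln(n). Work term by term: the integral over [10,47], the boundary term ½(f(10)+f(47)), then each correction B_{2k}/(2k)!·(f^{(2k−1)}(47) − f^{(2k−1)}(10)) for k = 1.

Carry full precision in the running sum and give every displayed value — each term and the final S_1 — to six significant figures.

S_1 ≈ 124.001

The integral term ∫_10^47 ln(x) dx = 120.931.
Endpoint term: (f(10) + f(47))/2 = (2.30259 + 3.85015)/2 = 3.07637.
Integral + boundary = 124.007.
Correction k=1: B_{2}/2! · (f^{(1)}(47) − f^{(1)}(10)) = 1/12 · (0.0212766 − 0.100000) = -0.00656028.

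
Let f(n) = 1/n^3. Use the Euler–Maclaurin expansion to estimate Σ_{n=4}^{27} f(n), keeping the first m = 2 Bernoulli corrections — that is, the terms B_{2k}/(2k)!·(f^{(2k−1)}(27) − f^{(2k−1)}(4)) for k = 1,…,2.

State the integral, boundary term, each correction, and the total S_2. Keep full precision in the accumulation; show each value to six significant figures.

∫_4^27 1/x^3 dx evaluates to 0.0305641.
½[f(4) + f(27)] = ½[0.0156250 + 5.08053e-05] = 0.00783790.
Integral + boundary = 0.0384020.
Correction k=1: B_{2}/2! · (f^{(1)}(27) − f^{(1)}(4)) = 1/12 · (-5.64503e-06 − (-0.0117188)) = 0.000976092.
Partial sum through k=1: 0.0393781.
Correction k=2: B_{4}/4! · (f^{(3)}(27) − f^{(3)}(4)) = −1/720 · (-1.54870e-07 − (-0.0146484)) = -2.03448e-05.

S_2 ≈ 0.0393578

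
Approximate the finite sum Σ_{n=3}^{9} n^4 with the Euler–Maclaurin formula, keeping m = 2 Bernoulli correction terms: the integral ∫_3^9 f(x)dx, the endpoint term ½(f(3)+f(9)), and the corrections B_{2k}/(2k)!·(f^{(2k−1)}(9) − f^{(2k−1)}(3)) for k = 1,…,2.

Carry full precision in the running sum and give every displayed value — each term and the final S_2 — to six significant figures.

S_2 ≈ 15316.0

∫_3^9 x^4 dx evaluates to 11761.2.
½[f(3) + f(9)] = ½[81.0000 + 6561.00] = 3321.00.
So far: 15082.2.
k=1: B_{2}/(2)! × [f^{(1)}(9) − f^{(1)}(3)] = 1/12 × (2916.00 − 108.000) = 234.000.
After k=1: 15316.2.
k=2: B_{4}/(4)! × [f^{(3)}(9) − f^{(3)}(3)] = −1/720 × (216.000 − 72.0000) = -0.200000.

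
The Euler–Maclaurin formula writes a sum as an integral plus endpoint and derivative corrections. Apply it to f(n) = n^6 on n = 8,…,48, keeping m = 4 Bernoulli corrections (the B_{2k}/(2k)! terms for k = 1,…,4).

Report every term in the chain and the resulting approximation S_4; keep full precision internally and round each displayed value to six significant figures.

The integral term ∫_8^48 x^6 dx = 8.38666e+10.
Endpoint term: (f(8) + f(48))/2 = (262144 + 1.22306e+10)/2 = 6.11543e+09.
Running total after boundary: 8.99820e+10.
Correction k=1: B_{2}/2! · (f^{(1)}(48) − f^{(1)}(8)) = 1/12 · (1.52882e+09 − 196608) = 1.27386e+08.
Partial sum through k=1: 9.01094e+10.
Correction k=2: B_{4}/4! · (f^{(3)}(48) − f^{(3)}(8)) = −1/720 · (1.32710e+07 − 61440.0) = -18346.7.
Partial sum through k=2: 9.01094e+10.
Correction k=3: B_{6}/6! · (f^{(5)}(48) − f^{(5)}(8)) = 1/30240 · (34560.0 − 5760.00) = 0.952381.
Partial sum through k=3: 9.01094e+10.
Correction k=4: B_{8}/8! · (f^{(7)}(48) − f^{(7)}(8)) = −1/1209600 · (0.00000 − 0.00000) = 0.00000.

S_4 ≈ 9.01094e+10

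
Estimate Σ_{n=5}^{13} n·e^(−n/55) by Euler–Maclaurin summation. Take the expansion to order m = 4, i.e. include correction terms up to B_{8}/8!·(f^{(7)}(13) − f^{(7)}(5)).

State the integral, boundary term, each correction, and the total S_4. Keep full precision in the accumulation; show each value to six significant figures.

Integral: ∫_5^13 x·e^(−x/55) dx = 60.5265.
Boundary: ½(f(5) + f(13)) = ½(4.56550 + 10.2634) = 7.41446.
So far: 67.9410.
Order-1 term: 1/12 · (0.602886 − 0.830092) = -0.0189338.
After k=1: 67.9221.
Order-2 term: −1/720 · (0.000721280 − 0.000878113) = 2.17824e-07.
After k=2: 67.9221.
Order-3 term: 1/30240 · (4.10995e-07 − 4.89857e-07) = -2.60786e-12.
After k=3: 67.9221.
Order-4 term: −1/1209600 · (1.92909e-10 − 2.27910e-10) = 2.89360e-17.

S_4 ≈ 67.9221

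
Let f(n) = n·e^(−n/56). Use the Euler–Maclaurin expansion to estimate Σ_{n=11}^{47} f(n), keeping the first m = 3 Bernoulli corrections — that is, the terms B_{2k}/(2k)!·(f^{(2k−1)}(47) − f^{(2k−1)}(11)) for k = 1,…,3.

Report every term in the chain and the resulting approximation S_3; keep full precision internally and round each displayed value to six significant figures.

∫_11^47 x·e^(−x/56) dx evaluates to 590.983.
½[f(11) + f(47)] = ½[9.03826 + 20.3049] = 14.6716.
So far: 605.654.
Order-1 term: 1/12 · (0.0694316 − 0.660263) = -0.0492359.
After k=1: 605.605.
Order-2 term: −1/720 · (0.000297663 − 0.000734561) = 6.06803e-07.
After k=2: 605.605.
Order-3 term: 1/30240 · (1.82776e-07 − 4.01332e-07) = -7.22740e-12.

S_3 ≈ 605.605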